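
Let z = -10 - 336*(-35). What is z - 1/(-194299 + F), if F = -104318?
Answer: 3508749751/298617 ≈ 11750.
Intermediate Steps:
z = 11750 (z = -10 + 11760 = 11750)
z - 1/(-194299 + F) = 11750 - 1/(-194299 - 104318) = 11750 - 1/(-298617) = 11750 - 1*(-1/298617) = 11750 + 1/298617 = 3508749751/298617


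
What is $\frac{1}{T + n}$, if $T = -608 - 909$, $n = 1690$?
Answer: $\frac{1}{173} \approx 0.0057803$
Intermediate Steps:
$T = -1517$
$\frac{1}{T + n} = \frac{1}{-1517 + 1690} = \frac{1}{173}$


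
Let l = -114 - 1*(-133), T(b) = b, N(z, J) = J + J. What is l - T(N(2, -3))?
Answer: 25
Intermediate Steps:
N(z, J) = 2*J
l = 19 (l = -114 + 133 = 19)
l - T(N(2, -3)) = 19 - 2*(-3) = 19 - 1*(-6) = 19 + 6 = 25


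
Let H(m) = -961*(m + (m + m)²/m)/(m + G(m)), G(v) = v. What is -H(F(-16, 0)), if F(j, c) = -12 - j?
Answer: 4805/2 ≈ 2402.5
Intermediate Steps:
H(m) = -4805/2 (H(m) = -961*(m + (m + m)²/m)/(m + m) = -961*(m + (2*m)²/m)/(2*m) = -961*(m + (4*m²)/m)/(2*m) = -961*(m + 4*m)/(2*m) = -961/((2*m)/((5*m))) = -961/((2*m)*(1/(5*m))) = -961/⅖ = -961*5/2 = -4805/2)
-H(F(-16, 0)) = -1*(-4805/2) = 4805/2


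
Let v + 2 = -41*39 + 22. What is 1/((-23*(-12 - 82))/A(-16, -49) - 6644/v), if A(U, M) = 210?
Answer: 165795/2404519 ≈ 0.068951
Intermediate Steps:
v = -1579 (v = -2 + (-41*39 + 22) = -2 + (-1599 + 22) = -2 - 1577 = -1579)
1/((-23*(-12 - 82))/A(-16, -49) - 6644/v) = 1/(-23*(-12 - 82)/210 - 6644/(-1579)) = 1/(-23*(-94)*(1/210) - 6644*(-1/1579)) = 1/(2162*(1/210) + 6644/1579) = 1/(1081/105 + 6644/1579) = 1/(2404519/165795) = 165795/2404519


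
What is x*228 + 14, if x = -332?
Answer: -75682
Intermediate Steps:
x*228 + 14 = -332*228 + 14 = -75696 + 14 = -75682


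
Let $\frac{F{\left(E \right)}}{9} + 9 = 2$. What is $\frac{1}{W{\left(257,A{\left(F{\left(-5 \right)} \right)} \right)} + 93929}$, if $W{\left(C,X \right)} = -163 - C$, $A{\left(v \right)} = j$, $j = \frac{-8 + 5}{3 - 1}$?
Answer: $\frac{1}{93509} \approx 1.0694 \cdot 10^{-5}$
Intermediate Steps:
$F{\left(E \right)} = -63$ ($F{\left(E \right)} = -81 + 9 \cdot 2 = -81 + 18 = -63$)
$j = - \frac{3}{2} \approx -1.5$
$A{\left(v \right)} = - \frac{3}{2}$
$\frac{1}{W{\left(257,A{\left(F{\left(-5 \right)} \right)} \right)} + 93929} = \frac{1}{\left(-163 - 257\right) + 93929} = \frac{1}{-420 + 93929} = \frac{1}{93509}$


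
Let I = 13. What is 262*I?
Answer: 3406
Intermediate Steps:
262*I = 262*13 = 3406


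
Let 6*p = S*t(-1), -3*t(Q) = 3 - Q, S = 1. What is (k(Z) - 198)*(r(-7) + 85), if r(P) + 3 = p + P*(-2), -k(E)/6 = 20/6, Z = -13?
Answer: -187916/9 ≈ -20880.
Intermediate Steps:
t(Q) = -1 + Q/3 (t(Q) = -(3 - Q)/3 = -1 + Q/3)
p = -2/9 (p = (1*(-1 + (1/3)*(-1)))/6 = (1*(-1 - 1/3))/6 = (1*(-4/3))/6 = (1/6)*(-4/3) = -2/9 ≈ -0.22222)
k(E) = -20 (k(E) = -120/6 = -6*10/3 = -20)
r(P) = -29/9 - 2*P (r(P) = -3 + (-2/9 + P*(-2)) = -3 + (-2/9 - 2*P) = -29/9 - 2*P)
(k(Z) - 198)*(r(-7) + 85) = (-20 - 198)*((-29/9 - 2*(-7)) + 85) = -218*((-29/9 + 14) + 85) = -218*(97/9 + 85) = -218*862/9 = -187916/9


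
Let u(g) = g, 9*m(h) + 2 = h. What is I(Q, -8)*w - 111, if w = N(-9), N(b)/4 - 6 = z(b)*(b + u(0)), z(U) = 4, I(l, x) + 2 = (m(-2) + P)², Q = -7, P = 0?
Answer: 2843/27 ≈ 105.30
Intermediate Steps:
m(h) = -2/9 + h/9
I(l, x) = -146/81 (I(l, x) = -2 + ((-2/9 + (⅑)*(-2)) + 0)² = -2 + ((-2/9 - 2/9) + 0)² = -2 + (-4/9 + 0)² = -2 + (-4/9)² = -2 + 16/81 = -146/81)
N(b) = 24 + 16*b (N(b) = 24 + 4*(4*(b + 0)) = 24 + 4*(4*b) = 24 + 16*b)
w = -120 (w = 24 + 16*(-9) = 24 - 144 = -120)
I(Q, -8)*w - 111 = -146/81*(-120) - 111 = 5840/27 - 111 = 2843/27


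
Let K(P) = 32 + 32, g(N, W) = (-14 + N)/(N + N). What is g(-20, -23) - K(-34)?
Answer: -1263/20 ≈ -63.150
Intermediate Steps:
g(N, W) = (-14 + N)/(2*N) (g(N, W) = (-14 + N)/((2*N)) = (-14 + N)*(1/(2*N)) = (-14 + N)/(2*N))
K(P) = 64
g(-20, -23) - K(-34) = (1/2)*(-14 - 20)/(-20) - 1*64 = (1/2)*(-1/20)*(-34) - 64 = 17/20 - 64 = -1263/20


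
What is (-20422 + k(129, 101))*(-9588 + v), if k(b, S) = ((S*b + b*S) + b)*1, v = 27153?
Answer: 101262225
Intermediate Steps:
k(b, S) = b + 2*S*b (k(b, S) = ((S*b + S*b) + b)*1 = (2*S*b + b)*1 = (b + 2*S*b)*1 = b + 2*S*b)
(-20422 + k(129, 101))*(-9588 + v) = (-20422 + 129*(1 + 2*101))*(-9588 + 27153) = (-20422 + 129*(1 + 202))*17565 = (-20422 + 129*203)*17565 = (-20422 + 26187)*17565 = 5765*17565 = 101262225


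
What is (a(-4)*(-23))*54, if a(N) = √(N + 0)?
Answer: -2484*I ≈ -2484.0*I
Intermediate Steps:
a(N) = √N
(a(-4)*(-23))*54 = (√(-4)*(-23))*54 = ((2*I)*(-23))*54 = -46*I*54 = -2484*I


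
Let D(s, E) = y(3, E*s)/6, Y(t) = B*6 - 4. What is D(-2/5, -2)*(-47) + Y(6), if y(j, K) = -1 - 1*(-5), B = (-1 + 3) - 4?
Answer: -142/3 ≈ -47.333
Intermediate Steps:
B = -2 (B = 2 - 4 = -2)
y(j, K) = 4 (y(j, K) = -1 + 5 = 4)
Y(t) = -16 (Y(t) = -2*6 - 4 = -12 - 4 = -16)
D(s, E) = ⅔ (D(s, E) = 4/6 = 4*(⅙) = ⅔)
D(-2/5, -2)*(-47) + Y(6) = (⅔)*(-47) - 16 = -94/3 - 16 = -142/3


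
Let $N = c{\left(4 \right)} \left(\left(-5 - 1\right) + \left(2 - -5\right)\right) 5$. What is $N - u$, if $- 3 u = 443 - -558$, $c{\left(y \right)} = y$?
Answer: $\frac{1061}{3} \approx 353.67$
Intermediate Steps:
$u = - \frac{1001}{3}$ ($u = - \frac{443 - -558}{3} = - \frac{443 + 558}{3} = \left(- \frac{1}{3}\right) 1001 = - \frac{1001}{3} \approx -333.67$)
$N = 20$ ($N = 4 \left(\left(-5 - 1\right) + \left(2 - -5\right)\right) 5 = 4 \left(-6 + \left(2 + 5\right)\right) 5 = 4 \left(-6 + 7\right) 5 = 4 \cdot 1 \cdot 5 = 4 \cdot 5 = 20$)
$N - u = 20 - - \frac{1001}{3} = 20 + \frac{1001}{3} = \frac{1061}{3}$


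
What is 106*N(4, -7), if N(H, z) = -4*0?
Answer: 0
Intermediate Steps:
N(H, z) = 0
106*N(4, -7) = 106*0 = 0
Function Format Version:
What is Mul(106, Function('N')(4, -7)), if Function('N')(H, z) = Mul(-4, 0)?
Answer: 0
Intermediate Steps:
Function('N')(H, z) = 0
Mul(106, Function('N')(4, -7)) = Mul(106, 0) = 0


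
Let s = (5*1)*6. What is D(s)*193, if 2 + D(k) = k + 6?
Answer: 6562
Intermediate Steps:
s = 30 (s = 5*6 = 30)
D(k) = 4 + k (D(k) = -2 + (k + 6) = -2 + (6 + k) = 4 + k)
D(s)*193 = (4 + 30)*193 = 34*193 = 6562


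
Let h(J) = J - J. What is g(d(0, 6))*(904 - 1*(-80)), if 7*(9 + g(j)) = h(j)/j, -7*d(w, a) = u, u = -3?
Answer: -8856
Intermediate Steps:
h(J) = 0
d(w, a) = 3/7 (d(w, a) = -⅐*(-3) = 3/7)
g(j) = -9 (g(j) = -9 + (0/j)/7 = -9 + (⅐)*0 = -9 + 0 = -9)
g(d(0, 6))*(904 - 1*(-80)) = -9*(904 - 1*(-80)) = -9*(904 + 80) = -9*984 = -8856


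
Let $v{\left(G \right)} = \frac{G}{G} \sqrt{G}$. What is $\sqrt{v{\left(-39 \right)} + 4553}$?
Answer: $\sqrt{4553 + i \sqrt{39}} \approx 67.476 + 0.0463 i$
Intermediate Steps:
$v{\left(G \right)} = \sqrt{G}$ ($v{\left(G \right)} = 1 \sqrt{G} = \sqrt{G}$)
$\sqrt{v{\left(-39 \right)} + 4553} = \sqrt{\sqrt{-39} + 4553} = \sqrt{i \sqrt{39} + 4553} = \sqrt{4553 + i \sqrt{39}}$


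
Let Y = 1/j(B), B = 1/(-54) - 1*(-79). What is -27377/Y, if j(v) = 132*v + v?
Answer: -15529466365/54 ≈ -2.8758e+8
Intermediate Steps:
B = 4265/54 (B = -1/54 + 79 = 4265/54 ≈ 78.981)
j(v) = 133*v
Y = 54/567245 (Y = 1/(133*(4265/54)) = 1/(567245/54) = 54/567245 ≈ 9.5197e-5)
-27377/Y = -27377/54/567245 = -27377*567245/54 = -15529466365/54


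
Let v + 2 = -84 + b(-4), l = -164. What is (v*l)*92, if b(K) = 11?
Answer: 1131600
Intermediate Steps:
v = -75 (v = -2 + (-84 + 11) = -2 - 73 = -75)
(v*l)*92 = -75*(-164)*92 = 12300*92 = 1131600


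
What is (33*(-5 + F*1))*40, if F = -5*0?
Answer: -6600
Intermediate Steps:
F = 0
(33*(-5 + F*1))*40 = (33*(-5 + 0*1))*40 = (33*(-5 + 0))*40 = (33*(-5))*40 = -165*40 = -6600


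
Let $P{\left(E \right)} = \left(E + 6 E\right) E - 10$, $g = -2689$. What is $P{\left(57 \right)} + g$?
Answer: $20044$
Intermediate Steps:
$P{\left(E \right)} = -10 + 7 E^{2}$ ($P{\left(E \right)} = 7 E E - 10 = 7 E^{2} - 10 = -10 + 7 E^{2}$)
$P{\left(57 \right)} + g = \left(-10 + 7 \cdot 57^{2}\right) - 2689 = \left(-10 + 7 \cdot 3249\right) - 2689 = \left(-10 + 22743\right) - 2689 = 22733 - 2689 = 20044$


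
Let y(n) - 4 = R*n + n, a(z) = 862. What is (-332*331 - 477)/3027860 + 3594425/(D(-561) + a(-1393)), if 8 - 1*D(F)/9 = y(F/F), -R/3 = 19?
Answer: 5441630471581/2122529860 ≈ 2563.7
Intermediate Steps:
R = -57 (R = -3*19 = -57)
y(n) = 4 - 56*n (y(n) = 4 + (-57*n + n) = 4 - 56*n)
D(F) = 540 (D(F) = 72 - 9*(4 - 56*F/F) = 72 - 9*(4 - 56*1) = 72 - 9*(4 - 56) = 72 - 9*(-52) = 72 + 468 = 540)
(-332*331 - 477)/3027860 + 3594425/(D(-561) + a(-1393)) = (-332*331 - 477)/3027860 + 3594425/(540 + 862) = (-109892 - 477)*(1/3027860) + 3594425/1402 = -110369*1/3027860 + 3594425*(1/1402) = -110369/3027860 + 3594425/1402 = 5441630471581/2122529860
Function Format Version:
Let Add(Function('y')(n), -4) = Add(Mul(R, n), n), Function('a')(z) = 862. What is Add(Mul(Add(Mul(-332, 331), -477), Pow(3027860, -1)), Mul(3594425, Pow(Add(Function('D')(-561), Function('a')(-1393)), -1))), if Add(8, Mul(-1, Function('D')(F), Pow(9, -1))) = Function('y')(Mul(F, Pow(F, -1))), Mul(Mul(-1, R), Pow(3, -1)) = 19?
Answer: Rational(5441630471581, 2122529860) ≈ 2563.7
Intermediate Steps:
R = -57 (R = Mul(-3, 19) = -57)
Function('y')(n) = Add(4, Mul(-56, n)) (Function('y')(n) = Add(4, Add(Mul(-57, n), n)) = Add(4, Mul(-56, n)))
Function('D')(F) = 540 (Function('D')(F) = Add(72, Mul(-9, Add(4, Mul(-56, Mul(F, Pow(F, -1)))))) = Add(72, Mul(-9, Add(4, Mul(-56, 1)))) = Add(72, Mul(-9, Add(4, -56))) = Add(72, Mul(-9, -52)) = Add(72, 468) = 540)
Add(Mul(Add(Mul(-332, 331), -477), Pow(3027860, -1)), Mul(3594425, Pow(Add(Function('D')(-561), Function('a')(-1393)), -1))) = Add(Mul(Add(Mul(-332, 331), -477), Pow(3027860, -1)), Mul(3594425, Pow(Add(540, 862), -1))) = Add(Mul(Add(-109892, -477), Rational(1, 3027860)), Mul(3594425, Pow(1402, -1))) = Add(Mul(-110369, Rational(1, 3027860)), Mul(3594425, Rational(1, 1402))) = Add(Rational(-110369, 3027860), Rational(3594425, 1402)) = Rational(5441630471581, 2122529860)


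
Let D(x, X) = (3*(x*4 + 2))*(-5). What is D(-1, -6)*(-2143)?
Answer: -64290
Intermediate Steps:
D(x, X) = -30 - 60*x (D(x, X) = (3*(4*x + 2))*(-5) = (3*(2 + 4*x))*(-5) = (6 + 12*x)*(-5) = -30 - 60*x)
D(-1, -6)*(-2143) = (-30 - 60*(-1))*(-2143) = (-30 + 60)*(-2143) = 30*(-2143) = -64290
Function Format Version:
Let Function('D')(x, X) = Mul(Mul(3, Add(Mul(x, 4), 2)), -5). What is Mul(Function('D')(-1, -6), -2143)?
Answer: -64290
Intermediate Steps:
Function('D')(x, X) = Add(-30, Mul(-60, x)) (Function('D')(x, X) = Mul(Mul(3, Add(Mul(4, x), 2)), -5) = Mul(Mul(3, Add(2, Mul(4, x))), -5) = Mul(Add(6, Mul(12, x)), -5) = Add(-30, Mul(-60, x)))
Mul(Function('D')(-1, -6), -2143) = Mul(Add(-30, Mul(-60, -1)), -2143) = Mul(Add(-30, 60), -2143) = Mul(30, -2143) = -64290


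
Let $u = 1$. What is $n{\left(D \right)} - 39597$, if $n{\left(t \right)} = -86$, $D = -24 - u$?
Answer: $-39683$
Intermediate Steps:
$D = -25$ ($D = -24 - 1 = -25$)
$n{\left(D \right)} - 39597 = -86 - 39597 = -39683$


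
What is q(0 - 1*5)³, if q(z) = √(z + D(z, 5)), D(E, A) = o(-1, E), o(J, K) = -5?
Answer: -10*I*√10 ≈ -31.623*I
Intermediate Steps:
D(E, A) = -5
q(z) = √(-5 + z) (q(z) = √(z - 5) = √(-5 + z))
q(0 - 1*5)³ = (√(-5 + (0 - 1*5)))³ = (√(-5 + (0 - 5)))³ = (√(-5 - 5))³ = (√(-10))³ = (I*√10)³ = -10*I*√10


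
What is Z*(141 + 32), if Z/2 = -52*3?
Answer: -53976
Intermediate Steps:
Z = -312 (Z = 2*(-52*3) = 2*(-156) = -312)
Z*(141 + 32) = -312*(141 + 32) = -312*173 = -53976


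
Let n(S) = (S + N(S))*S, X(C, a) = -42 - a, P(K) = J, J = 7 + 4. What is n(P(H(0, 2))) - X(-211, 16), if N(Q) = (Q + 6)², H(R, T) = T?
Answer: 3358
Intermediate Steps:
J = 11
N(Q) = (6 + Q)²
P(K) = 11
n(S) = S*(S + (6 + S)²) (n(S) = (S + (6 + S)²)*S = S*(S + (6 + S)²))
n(P(H(0, 2))) - X(-211, 16) = 11*(11 + (6 + 11)²) - (-42 - 1*16) = 11*(11 + 17²) - (-42 - 16) = 11*(11 + 289) - 1*(-58) = 11*300 + 58 = 3300 + 58 = 3358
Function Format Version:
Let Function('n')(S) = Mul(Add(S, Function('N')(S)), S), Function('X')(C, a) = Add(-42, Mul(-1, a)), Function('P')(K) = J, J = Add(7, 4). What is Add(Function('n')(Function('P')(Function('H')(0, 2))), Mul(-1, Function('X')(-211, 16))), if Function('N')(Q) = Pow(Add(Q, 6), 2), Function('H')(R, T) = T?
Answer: 3358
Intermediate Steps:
J = 11
Function('N')(Q) = Pow(Add(6, Q), 2)
Function('P')(K) = 11
Function('n')(S) = Mul(S, Add(S, Pow(Add(6, S), 2))) (Function('n')(S) = Mul(Add(S, Pow(Add(6, S), 2)), S) = Mul(S, Add(S, Pow(Add(6, S), 2))))
Add(Function('n')(Function('P')(Function('H')(0, 2))), Mul(-1, Function('X')(-211, 16))) = Add(Mul(11, Add(11, Pow(Add(6, 11), 2))), Mul(-1, Add(-42, Mul(-1, 16)))) = Add(Mul(11, Add(11, Pow(17, 2))), Mul(-1, Add(-42, -16))) = Add(Mul(11, Add(11, 289)), Mul(-1, -58)) = Add(Mul(11, 300), 58) = Add(3300, 58) = 3358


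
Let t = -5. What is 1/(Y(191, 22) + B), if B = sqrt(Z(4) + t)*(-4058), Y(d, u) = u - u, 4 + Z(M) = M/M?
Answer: I*sqrt(2)/16232 ≈ 8.7125e-5*I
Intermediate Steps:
Z(M) = -3 (Z(M) = -4 + M/M = -4 + 1 = -3)
Y(d, u) = 0
B = -8116*I*sqrt(2) (B = sqrt(-3 - 5)*(-4058) = sqrt(-8)*(-4058) = (2*I*sqrt(2))*(-4058) = -8116*I*sqrt(2) ≈ -11478.0*I)
1/(Y(191, 22) + B) = 1/(0 - 8116*I*sqrt(2)) = 1/(-8116*I*sqrt(2)) = I*sqrt(2)/16232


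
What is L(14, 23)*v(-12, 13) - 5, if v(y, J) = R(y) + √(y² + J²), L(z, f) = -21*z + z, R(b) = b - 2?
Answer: 3915 - 280*√313 ≈ -1038.7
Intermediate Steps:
R(b) = -2 + b
L(z, f) = -20*z
v(y, J) = -2 + y + √(J² + y²) (v(y, J) = (-2 + y) + √(y² + J²) = (-2 + y) + √(J² + y²) = -2 + y + √(J² + y²))
L(14, 23)*v(-12, 13) - 5 = (-20*14)*(-2 - 12 + √(13² + (-12)²)) - 5 = -280*(-2 - 12 + √(169 + 144)) - 5 = -280*(-2 - 12 + √313) - 5 = -280*(-14 + √313) - 5 = (3920 - 280*√313) - 5 = 3915 - 280*√313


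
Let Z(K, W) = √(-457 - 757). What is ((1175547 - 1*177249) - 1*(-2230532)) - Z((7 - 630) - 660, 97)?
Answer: 3228830 - I*√1214 ≈ 3.2288e+6 - 34.843*I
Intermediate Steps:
Z(K, W) = I*√1214 (Z(K, W) = √(-1214) = I*√1214)
((1175547 - 1*177249) - 1*(-2230532)) - Z((7 - 630) - 660, 97) = ((1175547 - 1*177249) - 1*(-2230532)) - I*√1214 = ((1175547 - 177249) + 2230532) - I*√1214 = (998298 + 2230532) - I*√1214 = 3228830 - I*√1214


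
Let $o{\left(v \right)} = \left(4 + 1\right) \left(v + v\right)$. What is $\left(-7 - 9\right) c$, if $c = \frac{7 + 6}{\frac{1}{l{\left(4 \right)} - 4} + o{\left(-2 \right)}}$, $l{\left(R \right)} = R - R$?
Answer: $\frac{832}{81} \approx 10.272$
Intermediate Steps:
$l{\left(R \right)} = 0$
$o{\left(v \right)} = 10 v$ ($o{\left(v \right)} = 5 \cdot 2 v = 10 v$)
$c = - \frac{52}{81}$ ($c = \frac{7 + 6}{\frac{1}{0 - 4} + 10 \left(-2\right)} = \frac{13}{\frac{1}{-4} - 20} = \frac{13}{- \frac{1}{4} - 20} = \frac{13}{- \frac{81}{4}} = 13 \left(- \frac{4}{81}\right) = - \frac{52}{81} \approx -0.64198$)
$\left(-7 - 9\right) c = \left(-7 - 9\right) \left(- \frac{52}{81}\right) = \left(-16\right) \left(- \frac{52}{81}\right) = \frac{832}{81}$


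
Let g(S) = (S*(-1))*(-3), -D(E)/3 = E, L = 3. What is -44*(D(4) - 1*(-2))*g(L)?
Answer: 3960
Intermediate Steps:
D(E) = -3*E
g(S) = 3*S (g(S) = -S*(-3) = 3*S)
-44*(D(4) - 1*(-2))*g(L) = -44*(-3*4 - 1*(-2))*3*3 = -44*(-12 + 2)*9 = -44*(-10)*9 = -(-440)*9 = -1*(-3960) = 3960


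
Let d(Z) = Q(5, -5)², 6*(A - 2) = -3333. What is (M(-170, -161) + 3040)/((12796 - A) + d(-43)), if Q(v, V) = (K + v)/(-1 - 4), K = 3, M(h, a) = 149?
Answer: 159450/667603 ≈ 0.23884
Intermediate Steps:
A = -1107/2 (A = 2 + (⅙)*(-3333) = 2 - 1111/2 = -1107/2 ≈ -553.50)
Q(v, V) = -⅗ - v/5 (Q(v, V) = (3 + v)/(-1 - 4) = (3 + v)/(-5) = (3 + v)*(-⅕) = -⅗ - v/5)
d(Z) = 64/25 (d(Z) = (-⅗ - ⅕*5)² = (-⅗ - 1)² = (-8/5)² = 64/25)
(M(-170, -161) + 3040)/((12796 - A) + d(-43)) = (149 + 3040)/((12796 - 1*(-1107/2)) + 64/25) = 3189/((12796 + 1107/2) + 64/25) = 3189/(26699/2 + 64/25) = 3189/(667603/50) = 3189*(50/667603) = 159450/667603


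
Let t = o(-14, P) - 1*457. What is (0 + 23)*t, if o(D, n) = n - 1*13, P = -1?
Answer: -10833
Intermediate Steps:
o(D, n) = -13 + n (o(D, n) = n - 13 = -13 + n)
t = -471 (t = (-13 - 1) - 1*457 = -14 - 457 = -471)
(0 + 23)*t = (0 + 23)*(-471) = 23*(-471) = -10833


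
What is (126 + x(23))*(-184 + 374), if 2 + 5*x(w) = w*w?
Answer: 43966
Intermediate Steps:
x(w) = -2/5 + w**2/5 (x(w) = -2/5 + (w*w)/5 = -2/5 + w**2/5)
(126 + x(23))*(-184 + 374) = (126 + (-2/5 + (1/5)*23**2))*(-184 + 374) = (126 + (-2/5 + (1/5)*529))*190 = (126 + (-2/5 + 529/5))*190 = (126 + 527/5)*190 = (1157/5)*190 = 43966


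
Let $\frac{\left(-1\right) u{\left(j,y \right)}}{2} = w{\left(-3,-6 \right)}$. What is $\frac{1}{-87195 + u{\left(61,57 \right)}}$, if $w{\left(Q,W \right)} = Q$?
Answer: $- \frac{1}{87189} \approx -1.1469 \cdot 10^{-5}$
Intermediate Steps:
$u{\left(j,y \right)} = 6$ ($u{\left(j,y \right)} = \left(-2\right) \left(-3\right) = 6$)
$\frac{1}{-87195 + u{\left(61,57 \right)}} = \frac{1}{-87195 + 6} = \frac{1}{-87189} = - \frac{1}{87189}$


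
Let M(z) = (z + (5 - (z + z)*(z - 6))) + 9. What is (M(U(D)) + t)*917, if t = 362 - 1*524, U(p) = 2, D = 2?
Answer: -119210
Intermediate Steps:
M(z) = 14 + z - 2*z*(-6 + z) (M(z) = (z + (5 - 2*z*(-6 + z))) + 9 = (5 + z - 2*z*(-6 + z)) + 9 = 14 + z - 2*z*(-6 + z))
t = -162 (t = 362 - 524 = -162)
(M(U(D)) + t)*917 = ((14 - 2*2**2 + 13*2) - 162)*917 = ((14 - 2*4 + 26) - 162)*917 = ((14 - 8 + 26) - 162)*917 = (32 - 162)*917 = -130*917 = -119210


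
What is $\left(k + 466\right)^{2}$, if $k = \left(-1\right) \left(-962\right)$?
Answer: $2039184$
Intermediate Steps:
$k = 962$
$\left(k + 466\right)^{2} = \left(962 + 466\right)^{2} = 1428^{2} = 2039184$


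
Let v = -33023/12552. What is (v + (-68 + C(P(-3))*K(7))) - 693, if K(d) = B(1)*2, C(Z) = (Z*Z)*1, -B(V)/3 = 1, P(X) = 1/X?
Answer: -3197821/4184 ≈ -764.30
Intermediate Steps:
B(V) = -3 (B(V) = -3*1 = -3)
C(Z) = Z**2 (C(Z) = Z**2*1 = Z**2)
K(d) = -6 (K(d) = -3*2 = -6)
v = -33023/12552 (v = -33023*1/12552 = -33023/12552 ≈ -2.6309)
(v + (-68 + C(P(-3))*K(7))) - 693 = (-33023/12552 + (-68 + (1/(-3))**2*(-6))) - 693 = (-33023/12552 + (-68 + (-1/3)**2*(-6))) - 693 = (-33023/12552 + (-68 + (1/9)*(-6))) - 693 = (-33023/12552 + (-68 - 2/3)) - 693 = (-33023/12552 - 206/3) - 693 = -298309/4184 - 693 = -3197821/4184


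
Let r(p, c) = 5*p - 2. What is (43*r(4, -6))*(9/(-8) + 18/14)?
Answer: 3483/28 ≈ 124.39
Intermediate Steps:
r(p, c) = -2 + 5*p
(43*r(4, -6))*(9/(-8) + 18/14) = (43*(-2 + 5*4))*(9/(-8) + 18/14) = (43*(-2 + 20))*(9*(-1/8) + 18*(1/14)) = (43*18)*(-9/8 + 9/7) = 774*(9/56) = 3483/28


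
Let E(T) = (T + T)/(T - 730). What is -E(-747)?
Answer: -1494/1477 ≈ -1.0115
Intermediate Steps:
E(T) = 2*T/(-730 + T) (E(T) = (2*T)/(-730 + T) = 2*T/(-730 + T))
-E(-747) = -2*(-747)/(-730 - 747) = -2*(-747)/(-1477) = -2*(-747)*(-1)/1477 = -1*1494/1477 = -1494/1477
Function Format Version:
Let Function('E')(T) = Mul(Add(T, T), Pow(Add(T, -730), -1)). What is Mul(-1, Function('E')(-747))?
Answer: Rational(-1494, 1477) ≈ -1.0115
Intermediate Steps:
Function('E')(T) = Mul(2, T, Pow(Add(-730, T), -1)) (Function('E')(T) = Mul(Mul(2, T), Pow(Add(-730, T), -1)) = Mul(2, T, Pow(Add(-730, T), -1)))
Mul(-1, Function('E')(-747)) = Mul(-1, Mul(2, -747, Pow(Add(-730, -747), -1))) = Mul(-1, Mul(2, -747, Pow(-1477, -1))) = Mul(-1, Mul(2, -747, Rational(-1, 1477))) = Mul(-1, Rational(1494, 1477)) = Rational(-1494, 1477)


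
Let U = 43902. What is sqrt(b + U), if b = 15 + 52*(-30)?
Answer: sqrt(42357) ≈ 205.81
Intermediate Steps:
b = -1545 (b = 15 - 1560 = -1545)
sqrt(b + U) = sqrt(-1545 + 43902) = sqrt(42357)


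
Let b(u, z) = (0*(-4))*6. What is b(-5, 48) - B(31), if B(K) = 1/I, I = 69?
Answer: -1/69 ≈ -0.014493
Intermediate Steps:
b(u, z) = 0 (b(u, z) = 0*6 = 0)
B(K) = 1/69
b(-5, 48) - B(31) = 0 - 1*1/69 = 0 - 1/69 = -1/69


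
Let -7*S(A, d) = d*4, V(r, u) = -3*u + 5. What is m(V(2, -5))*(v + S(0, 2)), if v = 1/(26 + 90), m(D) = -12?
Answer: 2763/203 ≈ 13.611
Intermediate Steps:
V(r, u) = 5 - 3*u
S(A, d) = -4*d/7 (S(A, d) = -d*4/7 = -4*d/7)
v = 1/116 ≈ 0.0086207
m(V(2, -5))*(v + S(0, 2)) = -12*(1/116 - 4/7*2) = -12*(1/116 - 8/7) = -12*(-921/812) = 2763/203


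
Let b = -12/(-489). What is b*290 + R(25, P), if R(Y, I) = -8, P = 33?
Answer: -144/163 ≈ -0.88344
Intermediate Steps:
b = 4/163 (b = -12*(-1/489) = 4/163 ≈ 0.024540)
b*290 + R(25, P) = (4/163)*290 - 8 = 1160/163 - 8 = -144/163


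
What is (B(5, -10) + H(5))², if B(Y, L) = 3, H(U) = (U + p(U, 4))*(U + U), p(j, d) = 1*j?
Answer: 10609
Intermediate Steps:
p(j, d) = j
H(U) = 4*U² (H(U) = (U + U)*(U + U) = (2*U)*(2*U) = 4*U²)
(B(5, -10) + H(5))² = (3 + 4*5²)² = (3 + 4*25)² = (3 + 100)² = 103² = 10609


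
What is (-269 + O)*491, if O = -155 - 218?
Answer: -315222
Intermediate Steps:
O = -373
(-269 + O)*491 = (-269 - 373)*491 = -642*491 = -315222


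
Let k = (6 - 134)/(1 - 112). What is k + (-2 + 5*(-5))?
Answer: -2869/111 ≈ -25.847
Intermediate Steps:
k = 128/111 (k = -128/(-111) = -128*(-1/111) = 128/111 ≈ 1.1532)
k + (-2 + 5*(-5)) = 128/111 + (-2 + 5*(-5)) = 128/111 + (-2 - 25) = 128/111 - 27 = -2869/111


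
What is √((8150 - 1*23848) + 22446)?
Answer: 2*√1687 ≈ 82.146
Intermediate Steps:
√((8150 - 1*23848) + 22446) = √((8150 - 23848) + 22446) = √(-15698 + 22446) = √6748 = 2*√1687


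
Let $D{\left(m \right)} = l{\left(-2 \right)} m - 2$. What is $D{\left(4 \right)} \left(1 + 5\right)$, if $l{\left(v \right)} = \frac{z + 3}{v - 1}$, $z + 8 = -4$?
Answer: $60$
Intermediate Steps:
$z = -12$ ($z = -8 - 4 = -12$)
$l{\left(v \right)} = - \frac{9}{-1 + v}$ ($l{\left(v \right)} = \frac{-12 + 3}{v - 1} = - \frac{9}{-1 + v}$)
$D{\left(m \right)} = -2 + 3 m$ ($D{\left(m \right)} = - \frac{9}{-1 - 2} m - 2 = - \frac{9}{-3} m - 2 = \left(-9\right) \left(- \frac{1}{3}\right) m - 2 = 3 m - 2 = -2 + 3 m$)
$D{\left(4 \right)} \left(1 + 5\right) = \left(-2 + 3 \cdot 4\right) \left(1 + 5\right) = \left(-2 + 12\right) 6 = 10 \cdot 6 = 60$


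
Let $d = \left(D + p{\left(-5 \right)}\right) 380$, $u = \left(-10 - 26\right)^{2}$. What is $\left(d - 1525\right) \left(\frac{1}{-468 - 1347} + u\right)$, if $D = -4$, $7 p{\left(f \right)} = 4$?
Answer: $- \frac{9312514201}{2541} \approx -3.6649 \cdot 10^{6}$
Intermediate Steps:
$p{\left(f \right)} = \frac{4}{7}$ ($p{\left(f \right)} = \frac{1}{7} \cdot 4 = \frac{4}{7}$)
$u = 1296$ ($u = \left(-36\right)^{2} = 1296$)
$d = - \frac{9120}{7}$ ($d = \left(-4 + \frac{4}{7}\right) 380 = \left(- \frac{24}{7}\right) 380 = - \frac{9120}{7} \approx -1302.9$)
$\left(d - 1525\right) \left(\frac{1}{-468 - 1347} + u\right) = \left(- \frac{9120}{7} - 1525\right) \left(\frac{1}{-468 - 1347} + 1296\right) = - \frac{19795 \left(\frac{1}{-1815} + 1296\right)}{7} = - \frac{19795 \left(- \frac{1}{1815} + 1296\right)}{7} = \left(- \frac{19795}{7}\right) \frac{2352239}{1815} = - \frac{9312514201}{2541}$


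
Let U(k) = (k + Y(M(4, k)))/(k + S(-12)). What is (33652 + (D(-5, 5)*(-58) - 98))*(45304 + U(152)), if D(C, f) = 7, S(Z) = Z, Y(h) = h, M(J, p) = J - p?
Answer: 52560827868/35 ≈ 1.5017e+9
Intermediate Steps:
U(k) = 4/(-12 + k) (U(k) = (k + (4 - k))/(k - 12) = 4/(-12 + k))
(33652 + (D(-5, 5)*(-58) - 98))*(45304 + U(152)) = (33652 + (7*(-58) - 98))*(45304 + 4/(-12 + 152)) = (33652 + (-406 - 98))*(45304 + 4/140) = (33652 - 504)*(45304 + 4*(1/140)) = 33148*(45304 + 1/35) = 33148*(1585641/35) = 52560827868/35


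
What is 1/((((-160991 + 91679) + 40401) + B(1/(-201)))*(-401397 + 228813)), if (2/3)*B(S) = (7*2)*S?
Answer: 67/334302801696 ≈ 2.0042e-10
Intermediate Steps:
B(S) = 21*S (B(S) = 3*((7*2)*S)/2 = 3*(14*S)/2 = 21*S)
1/((((-160991 + 91679) + 40401) + B(1/(-201)))*(-401397 + 228813)) = 1/((((-160991 + 91679) + 40401) + 21/(-201))*(-401397 + 228813)) = 1/(((-69312 + 40401) + 21*(-1/201))*(-172584)) = 1/((-28911 - 7/67)*(-172584)) = 1/(-1937044/67*(-172584)) = 1/(334302801696/67) = 67/334302801696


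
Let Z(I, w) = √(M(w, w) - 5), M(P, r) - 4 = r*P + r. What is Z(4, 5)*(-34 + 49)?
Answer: 15*√29 ≈ 80.777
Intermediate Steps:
M(P, r) = 4 + r + P*r (M(P, r) = 4 + (r*P + r) = 4 + (P*r + r) = 4 + (r + P*r) = 4 + r + P*r)
Z(I, w) = √(-1 + w + w²) (Z(I, w) = √((4 + w + w*w) - 5) = √((4 + w + w²) - 5) = √(-1 + w + w²))
Z(4, 5)*(-34 + 49) = √(-1 + 5 + 5²)*(-34 + 49) = √(-1 + 5 + 25)*15 = √29*15 = 15*√29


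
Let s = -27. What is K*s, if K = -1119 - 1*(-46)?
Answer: 28971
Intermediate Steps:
K = -1073 (K = -1119 + 46 = -1073)
K*s = -1073*(-27) = 28971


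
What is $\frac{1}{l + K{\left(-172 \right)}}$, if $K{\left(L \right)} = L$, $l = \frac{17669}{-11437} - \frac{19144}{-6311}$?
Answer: $- \frac{72178907}{12307331135} \approx -0.0058647$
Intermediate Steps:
$l = \frac{107440869}{72178907}$ ($l = 17669 \left(- \frac{1}{11437}\right) - - \frac{19144}{6311} = - \frac{17669}{11437} + \frac{19144}{6311} = \frac{107440869}{72178907} \approx 1.4885$)
$\frac{1}{l + K{\left(-172 \right)}} = \frac{1}{\frac{107440869}{72178907} - 172} = \frac{1}{- \frac{12307331135}{72178907}} = - \frac{72178907}{12307331135}$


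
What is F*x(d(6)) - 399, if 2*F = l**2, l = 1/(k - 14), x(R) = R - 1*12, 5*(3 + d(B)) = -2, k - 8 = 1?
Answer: -99827/250 ≈ -399.31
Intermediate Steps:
k = 9 (k = 8 + 1 = 9)
d(B) = -17/5 (d(B) = -3 + (1/5)*(-2) = -3 - 2/5 = -17/5)
x(R) = -12 + R (x(R) = R - 12 = -12 + R)
l = -1/5 (l = 1/(9 - 14) = 1/(-5) = -1/5 ≈ -0.20000)
F = 1/50 (F = (-1/5)**2/2 = (1/2)*(1/25) = 1/50 ≈ 0.020000)
F*x(d(6)) - 399 = (-12 - 17/5)/50 - 399 = (1/50)*(-77/5) - 399 = -77/250 - 399 = -99827/250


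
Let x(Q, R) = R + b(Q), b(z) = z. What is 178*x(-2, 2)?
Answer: 0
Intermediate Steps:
x(Q, R) = Q + R (x(Q, R) = R + Q = Q + R)
178*x(-2, 2) = 178*(-2 + 2) = 178*0 = 0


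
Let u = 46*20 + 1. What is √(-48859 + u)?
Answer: I*√47938 ≈ 218.95*I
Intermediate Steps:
u = 921 (u = 920 + 1 = 921)
√(-48859 + u) = √(-48859 + 921) = √(-47938) = I*√47938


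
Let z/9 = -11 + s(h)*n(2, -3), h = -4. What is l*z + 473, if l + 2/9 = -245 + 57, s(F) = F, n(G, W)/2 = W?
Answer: -21549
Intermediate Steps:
n(G, W) = 2*W
z = 117 (z = 9*(-11 - 8*(-3)) = 9*(-11 - 4*(-6)) = 9*(-11 + 24) = 9*13 = 117)
l = -1694/9 (l = -2/9 + (-245 + 57) = -2/9 - 188 = -1694/9 ≈ -188.22)
l*z + 473 = -1694/9*117 + 473 = -22022 + 473 = -21549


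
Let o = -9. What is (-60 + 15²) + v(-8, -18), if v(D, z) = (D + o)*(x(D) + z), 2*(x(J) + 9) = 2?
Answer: 607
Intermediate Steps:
x(J) = -8 (x(J) = -9 + (½)*2 = -9 + 1 = -8)
v(D, z) = (-9 + D)*(-8 + z) (v(D, z) = (D - 9)*(-8 + z) = (-9 + D)*(-8 + z))
(-60 + 15²) + v(-8, -18) = (-60 + 15²) + (72 - 9*(-18) - 8*(-8) - 8*(-18)) = (-60 + 225) + (72 + 162 + 64 + 144) = 165 + 442 = 607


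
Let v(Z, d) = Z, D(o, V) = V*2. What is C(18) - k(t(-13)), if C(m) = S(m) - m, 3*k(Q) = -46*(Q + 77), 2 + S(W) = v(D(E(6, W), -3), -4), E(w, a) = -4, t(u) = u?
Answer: 2866/3 ≈ 955.33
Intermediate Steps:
D(o, V) = 2*V
S(W) = -8 (S(W) = -2 + 2*(-3) = -2 - 6 = -8)
k(Q) = -3542/3 - 46*Q/3 (k(Q) = (-46*(Q + 77))/3 = (-46*(77 + Q))/3 = (-3542 - 46*Q)/3 = -3542/3 - 46*Q/3)
C(m) = -8 - m
C(18) - k(t(-13)) = (-8 - 1*18) - (-3542/3 - 46/3*(-13)) = (-8 - 18) - (-3542/3 + 598/3) = -26 - 1*(-2944/3) = -26 + 2944/3 = 2866/3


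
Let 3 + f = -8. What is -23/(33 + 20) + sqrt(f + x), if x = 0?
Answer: -23/53 + I*sqrt(11) ≈ -0.43396 + 3.3166*I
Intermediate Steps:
f = -11 (f = -3 - 8 = -11)
-23/(33 + 20) + sqrt(f + x) = -23/(33 + 20) + sqrt(-11 + 0) = -23/53 + sqrt(-11) = (1/53)*(-23) + I*sqrt(11) = -23/53 + I*sqrt(11)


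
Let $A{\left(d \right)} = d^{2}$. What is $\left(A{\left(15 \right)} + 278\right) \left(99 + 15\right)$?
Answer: $57342$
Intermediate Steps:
$\left(A{\left(15 \right)} + 278\right) \left(99 + 15\right) = \left(15^{2} + 278\right) \left(99 + 15\right) = \left(225 + 278\right) 114 = 503 \cdot 114 = 57342$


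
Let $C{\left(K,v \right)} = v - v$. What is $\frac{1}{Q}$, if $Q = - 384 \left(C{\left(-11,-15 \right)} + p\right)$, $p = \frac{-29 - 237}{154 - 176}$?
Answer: $- \frac{11}{51072} \approx -0.00021538$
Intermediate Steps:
$C{\left(K,v \right)} = 0$
$p = \frac{133}{11}$ ($p = - \frac{266}{-22} = \left(-266\right) \left(- \frac{1}{22}\right) = \frac{133}{11} \approx 12.091$)
$Q = - \frac{51072}{11}$ ($Q = - 384 \left(0 + \frac{133}{11}\right) = \left(-384\right) \frac{133}{11} = - \frac{51072}{11} \approx -4642.9$)
$\frac{1}{Q} = \frac{1}{- \frac{51072}{11}} = - \frac{11}{51072}$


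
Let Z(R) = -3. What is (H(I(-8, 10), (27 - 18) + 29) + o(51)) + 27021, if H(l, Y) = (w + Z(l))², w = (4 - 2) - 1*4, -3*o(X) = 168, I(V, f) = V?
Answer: 26990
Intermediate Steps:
o(X) = -56 (o(X) = -⅓*168 = -56)
w = -2 (w = 2 - 4 = -2)
H(l, Y) = 25 (H(l, Y) = (-2 - 3)² = (-5)² = 25)
(H(I(-8, 10), (27 - 18) + 29) + o(51)) + 27021 = (25 - 56) + 27021 = -31 + 27021 = 26990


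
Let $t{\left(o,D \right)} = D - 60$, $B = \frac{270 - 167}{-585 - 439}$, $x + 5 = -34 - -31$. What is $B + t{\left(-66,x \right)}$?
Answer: $- \frac{69735}{1024} \approx -68.101$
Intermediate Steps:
$x = -8$ ($x = -5 - 3 = -8$)
$B = - \frac{103}{1024}$ ($B = \frac{103}{-1024} = 103 \left(- \frac{1}{1024}\right) = - \frac{103}{1024} \approx -0.10059$)
$t{\left(o,D \right)} = -60 + D$
$B + t{\left(-66,x \right)} = - \frac{103}{1024} - 68 = - \frac{69735}{1024}$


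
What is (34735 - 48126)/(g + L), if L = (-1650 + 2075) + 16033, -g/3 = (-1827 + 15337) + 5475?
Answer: 13391/40497 ≈ 0.33067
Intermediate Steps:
g = -56955 (g = -3*((-1827 + 15337) + 5475) = -3*(13510 + 5475) = -3*18985 = -56955)
L = 16458 (L = 425 + 16033 = 16458)
(34735 - 48126)/(g + L) = (34735 - 48126)/(-56955 + 16458) = -13391/(-40497) = -13391*(-1/40497) = 13391/40497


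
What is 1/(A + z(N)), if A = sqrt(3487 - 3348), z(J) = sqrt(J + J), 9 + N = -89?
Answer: 1/(sqrt(139) + 14*I) ≈ 0.035194 - 0.041791*I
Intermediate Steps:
N = -98 (N = -9 - 89 = -98)
z(J) = sqrt(2)*sqrt(J) (z(J) = sqrt(2*J) = sqrt(2)*sqrt(J))
A = sqrt(139) ≈ 11.790
1/(A + z(N)) = 1/(sqrt(139) + sqrt(2)*sqrt(-98)) = 1/(sqrt(139) + sqrt(2)*(7*I*sqrt(2))) = 1/(sqrt(139) + 14*I)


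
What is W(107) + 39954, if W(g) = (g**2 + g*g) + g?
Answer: 62959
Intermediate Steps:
W(g) = g + 2*g**2 (W(g) = (g**2 + g**2) + g = 2*g**2 + g = g + 2*g**2)
W(107) + 39954 = 107*(1 + 2*107) + 39954 = 107*(1 + 214) + 39954 = 107*215 + 39954 = 23005 + 39954 = 62959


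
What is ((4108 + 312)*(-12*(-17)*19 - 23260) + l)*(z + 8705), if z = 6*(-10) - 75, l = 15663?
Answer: -734120057690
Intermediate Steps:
z = -135 (z = -60 - 75 = -135)
((4108 + 312)*(-12*(-17)*19 - 23260) + l)*(z + 8705) = ((4108 + 312)*(-12*(-17)*19 - 23260) + 15663)*(-135 + 8705) = (4420*(204*19 - 23260) + 15663)*8570 = (4420*(3876 - 23260) + 15663)*8570 = (4420*(-19384) + 15663)*8570 = (-85677280 + 15663)*8570 = -85661617*8570 = -734120057690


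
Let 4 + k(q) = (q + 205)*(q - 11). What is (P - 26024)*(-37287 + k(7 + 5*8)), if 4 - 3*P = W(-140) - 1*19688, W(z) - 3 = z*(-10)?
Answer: 1687016477/3 ≈ 5.6234e+8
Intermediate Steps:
W(z) = 3 - 10*z (W(z) = 3 + z*(-10) = 3 - 10*z)
P = 18289/3 (P = 4/3 - ((3 - 10*(-140)) - 1*19688)/3 = 4/3 - ((3 + 1400) - 19688)/3 = 4/3 - (1403 - 19688)/3 = 4/3 - ⅓*(-18285) = 4/3 + 6095 = 18289/3 ≈ 6096.3)
k(q) = -4 + (-11 + q)*(205 + q) (k(q) = -4 + (q + 205)*(q - 11) = -4 + (205 + q)*(-11 + q) = -4 + (-11 + q)*(205 + q))
(P - 26024)*(-37287 + k(7 + 5*8)) = (18289/3 - 26024)*(-37287 + (-2259 + (7 + 5*8)² + 194*(7 + 5*8))) = -59783*(-37287 + (-2259 + (7 + 40)² + 194*(7 + 40)))/3 = -59783*(-37287 + (-2259 + 47² + 194*47))/3 = -59783*(-37287 + (-2259 + 2209 + 9118))/3 = -59783*(-37287 + 9068)/3 = -59783/3*(-28219) = 1687016477/3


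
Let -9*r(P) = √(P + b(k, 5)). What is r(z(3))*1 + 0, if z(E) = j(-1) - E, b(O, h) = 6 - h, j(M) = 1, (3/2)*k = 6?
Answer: -I/9 ≈ -0.11111*I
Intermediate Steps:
k = 4 (k = (⅔)*6 = 4)
z(E) = 1 - E
r(P) = -√(1 + P)/9 (r(P) = -√(P + (6 - 1*5))/9 = -√(P + (6 - 5))/9 = -√(P + 1)/9 = -√(1 + P)/9)
r(z(3))*1 + 0 = -√(1 + (1 - 1*3))/9*1 + 0 = -√(1 + (1 - 3))/9*1 + 0 = -√(1 - 2)/9*1 + 0 = -I/9*1 + 0 = -I/9 + 0 = -I/9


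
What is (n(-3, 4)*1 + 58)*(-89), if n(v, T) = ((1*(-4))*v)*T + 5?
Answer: -9879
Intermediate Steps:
n(v, T) = 5 - 4*T*v (n(v, T) = (-4*v)*T + 5 = -4*T*v + 5 = 5 - 4*T*v)
(n(-3, 4)*1 + 58)*(-89) = ((5 - 4*4*(-3))*1 + 58)*(-89) = ((5 + 48)*1 + 58)*(-89) = (53*1 + 58)*(-89) = (53 + 58)*(-89) = 111*(-89) = -9879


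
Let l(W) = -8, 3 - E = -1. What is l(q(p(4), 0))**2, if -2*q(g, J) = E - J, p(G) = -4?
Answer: 64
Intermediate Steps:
E = 4 (E = 3 - 1*(-1) = 3 + 1 = 4)
q(g, J) = -2 + J/2 (q(g, J) = -(4 - J)/2 = -2 + J/2)
l(q(p(4), 0))**2 = (-8)**2 = 64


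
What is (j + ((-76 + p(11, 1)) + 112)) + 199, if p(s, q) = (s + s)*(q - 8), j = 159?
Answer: 240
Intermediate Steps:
p(s, q) = 2*s*(-8 + q) (p(s, q) = (2*s)*(-8 + q) = 2*s*(-8 + q))
(j + ((-76 + p(11, 1)) + 112)) + 199 = (159 + ((-76 + 2*11*(-8 + 1)) + 112)) + 199 = (159 + ((-76 + 2*11*(-7)) + 112)) + 199 = (159 + ((-76 - 154) + 112)) + 199 = (159 + (-230 + 112)) + 199 = (159 - 118) + 199 = 41 + 199 = 240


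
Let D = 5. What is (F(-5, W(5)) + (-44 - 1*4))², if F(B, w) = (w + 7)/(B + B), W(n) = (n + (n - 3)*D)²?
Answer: 126736/25 ≈ 5069.4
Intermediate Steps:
W(n) = (-15 + 6*n)² (W(n) = (n + (n - 3)*5)² = (n + (-3 + n)*5)² = (n + (-15 + 5*n))² = (-15 + 6*n)²)
F(B, w) = (7 + w)/(2*B) (F(B, w) = (7 + w)/((2*B)) = (7 + w)*(1/(2*B)) = (7 + w)/(2*B))
(F(-5, W(5)) + (-44 - 1*4))² = ((½)*(7 + 9*(-5 + 2*5)²)/(-5) + (-44 - 1*4))² = ((½)*(-⅕)*(7 + 9*(-5 + 10)²) + (-44 - 4))² = ((½)*(-⅕)*(7 + 9*5²) - 48)² = ((½)*(-⅕)*(7 + 9*25) - 48)² = ((½)*(-⅕)*(7 + 225) - 48)² = ((½)*(-⅕)*232 - 48)² = (-116/5 - 48)² = (-356/5)² = 126736/25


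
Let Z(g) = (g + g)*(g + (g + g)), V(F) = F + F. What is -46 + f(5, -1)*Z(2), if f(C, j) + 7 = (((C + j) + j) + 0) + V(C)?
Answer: 98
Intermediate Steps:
V(F) = 2*F
Z(g) = 6*g² (Z(g) = (2*g)*(g + 2*g) = (2*g)*(3*g) = 6*g²)
f(C, j) = -7 + 2*j + 3*C (f(C, j) = -7 + ((((C + j) + j) + 0) + 2*C) = -7 + (((C + 2*j) + 0) + 2*C) = -7 + ((C + 2*j) + 2*C) = -7 + (2*j + 3*C) = -7 + 2*j + 3*C)
-46 + f(5, -1)*Z(2) = -46 + (-7 + 2*(-1) + 3*5)*(6*2²) = -46 + (-7 - 2 + 15)*(6*4) = -46 + 6*24 = -46 + 144 = 98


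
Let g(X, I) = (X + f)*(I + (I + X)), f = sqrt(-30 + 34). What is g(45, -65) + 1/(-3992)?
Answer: -15948041/3992 ≈ -3995.0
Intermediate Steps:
f = 2 (f = sqrt(4) = 2)
g(X, I) = (2 + X)*(X + 2*I) (g(X, I) = (X + 2)*(I + (I + X)) = (2 + X)*(X + 2*I))
g(45, -65) + 1/(-3992) = (45**2 + 2*45 + 4*(-65) + 2*(-65)*45) + 1/(-3992) = (2025 + 90 - 260 - 5850) - 1/3992 = -3995 - 1/3992 = -15948041/3992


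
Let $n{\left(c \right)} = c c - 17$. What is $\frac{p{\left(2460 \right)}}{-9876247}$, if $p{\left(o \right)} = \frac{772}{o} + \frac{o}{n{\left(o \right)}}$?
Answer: $- \frac{1169468419}{36756660996135615} \approx -3.1817 \cdot 10^{-8}$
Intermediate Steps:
$n{\left(c \right)} = -17 + c^{2}$ ($n{\left(c \right)} = c^{2} - 17 = -17 + c^{2}$)
$p{\left(o \right)} = \frac{772}{o} + \frac{o}{-17 + o^{2}}$
$\frac{p{\left(2460 \right)}}{-9876247} = \frac{\frac{1}{2460} \frac{1}{-17 + 2460^{2}} \left(-13124 + 773 \cdot 2460^{2}\right)}{-9876247} = \frac{-13124 + 773 \cdot 6051600}{2460 \left(-17 + 6051600\right)} \left(- \frac{1}{9876247}\right) = \frac{-13124 + 4677886800}{2460 \cdot 6051583} \left(- \frac{1}{9876247}\right) = \frac{1}{2460} \cdot \frac{1}{6051583} \cdot 4677873676 \left(- \frac{1}{9876247}\right) = \frac{1169468419}{3721723545} \left(- \frac{1}{9876247}\right) = - \frac{1169468419}{36756660996135615}$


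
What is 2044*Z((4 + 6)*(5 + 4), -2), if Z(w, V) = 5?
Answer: 10220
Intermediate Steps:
2044*Z((4 + 6)*(5 + 4), -2) = 2044*5 = 10220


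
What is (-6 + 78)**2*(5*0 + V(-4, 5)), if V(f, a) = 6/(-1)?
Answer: -31104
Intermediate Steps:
V(f, a) = -6 (V(f, a) = 6*(-1) = -6)
(-6 + 78)**2*(5*0 + V(-4, 5)) = (-6 + 78)**2*(5*0 - 6) = 72**2*(0 - 6) = 5184*(-6) = -31104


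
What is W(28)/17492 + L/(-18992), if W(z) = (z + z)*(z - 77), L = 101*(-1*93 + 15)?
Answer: 10710991/41526008 ≈ 0.25793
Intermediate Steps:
L = -7878 (L = 101*(-93 + 15) = 101*(-78) = -7878)
W(z) = 2*z*(-77 + z) (W(z) = (2*z)*(-77 + z) = 2*z*(-77 + z))
W(28)/17492 + L/(-18992) = (2*28*(-77 + 28))/17492 - 7878/(-18992) = (2*28*(-49))*(1/17492) - 7878*(-1/18992) = -2744*1/17492 + 3939/9496 = -686/4373 + 3939/9496 = 10710991/41526008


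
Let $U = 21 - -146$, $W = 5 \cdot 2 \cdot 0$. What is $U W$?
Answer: $0$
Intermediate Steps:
$W = 0$ ($W = 10 \cdot 0 = 0$)
$U = 167$ ($U = 21 + 146 = 167$)
$U W = 167 \cdot 0 = 0$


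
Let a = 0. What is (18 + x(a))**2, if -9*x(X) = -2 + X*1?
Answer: 26896/81 ≈ 332.05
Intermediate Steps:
x(X) = 2/9 - X/9 (x(X) = -(-2 + X*1)/9 = -(-2 + X)/9 = 2/9 - X/9)
(18 + x(a))**2 = (18 + (2/9 - 1/9*0))**2 = (18 + (2/9 + 0))**2 = (18 + 2/9)**2 = (164/9)**2 = 26896/81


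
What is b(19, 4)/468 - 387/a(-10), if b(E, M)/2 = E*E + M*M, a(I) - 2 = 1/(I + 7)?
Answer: -20753/90 ≈ -230.59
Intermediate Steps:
a(I) = 2 + 1/(7 + I) (a(I) = 2 + 1/(I + 7) = 2 + 1/(7 + I))
b(E, M) = 2*E² + 2*M² (b(E, M) = 2*(E*E + M*M) = 2*(E² + M²) = 2*E² + 2*M²)
b(19, 4)/468 - 387/a(-10) = (2*19² + 2*4²)/468 - 387*(7 - 10)/(15 + 2*(-10)) = (2*361 + 2*16)*(1/468) - 387*(-3/(15 - 20)) = (722 + 32)*(1/468) - 387/((-⅓*(-5))) = 754*(1/468) - 387/5/3 = 29/18 - 387*⅗ = 29/18 - 1161/5 = -20753/90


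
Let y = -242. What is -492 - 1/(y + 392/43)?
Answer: -4926845/10014 ≈ -492.00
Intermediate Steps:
-492 - 1/(y + 392/43) = -492 - 1/(-242 + 392/43) = -492 - 1/(-10014/43) = -492 - 1*(-43/10014) = -492 + 43/10014 = -4926845/10014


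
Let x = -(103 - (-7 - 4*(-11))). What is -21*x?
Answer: 1386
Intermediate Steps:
x = -66 (x = -(103 - (-7 + 44)) = -(103 - 1*37) = -(103 - 37) = -1*66 = -66)
-21*x = -21*(-66) = 1386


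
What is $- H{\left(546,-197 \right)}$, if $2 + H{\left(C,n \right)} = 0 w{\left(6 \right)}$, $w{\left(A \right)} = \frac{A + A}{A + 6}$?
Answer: $2$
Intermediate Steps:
$w{\left(A \right)} = \frac{2 A}{6 + A}$
$H{\left(C,n \right)} = -2$ ($H{\left(C,n \right)} = -2 + 0 \cdot 2 \cdot 6 \frac{1}{6 + 6} = -2 + 0 \cdot 2 \cdot 6 \cdot \frac{1}{12} = -2 + 0 \cdot 1 = -2 + 0 = -2$)
$- H{\left(546,-197 \right)} = \left(-1\right) \left(-2\right) = 2$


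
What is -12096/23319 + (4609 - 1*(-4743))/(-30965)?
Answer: -65847992/80230315 ≈ -0.82074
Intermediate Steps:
-12096/23319 + (4609 - 1*(-4743))/(-30965) = -12096*1/23319 + (4609 + 4743)*(-1/30965) = -1344/2591 + 9352*(-1/30965) = -1344/2591 - 9352/30965 = -65847992/80230315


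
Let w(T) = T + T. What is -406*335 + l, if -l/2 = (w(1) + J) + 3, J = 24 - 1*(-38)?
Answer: -136144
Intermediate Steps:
J = 62 (J = 24 + 38 = 62)
w(T) = 2*T
l = -134 (l = -2*((2*1 + 62) + 3) = -2*((2 + 62) + 3) = -2*(64 + 3) = -2*67 = -134)
-406*335 + l = -406*335 - 134 = -136010 - 134 = -136144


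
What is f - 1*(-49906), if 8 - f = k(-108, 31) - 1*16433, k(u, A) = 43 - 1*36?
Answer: 66340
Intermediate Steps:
k(u, A) = 7 (k(u, A) = 43 - 36 = 7)
f = 16434 (f = 8 - (7 - 1*16433) = 8 - (7 - 16433) = 8 - 1*(-16426) = 8 + 16426 = 16434)
f - 1*(-49906) = 16434 - 1*(-49906) = 16434 + 49906 = 66340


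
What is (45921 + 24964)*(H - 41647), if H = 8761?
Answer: -2331124110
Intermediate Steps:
(45921 + 24964)*(H - 41647) = (45921 + 24964)*(8761 - 41647) = 70885*(-32886) = -2331124110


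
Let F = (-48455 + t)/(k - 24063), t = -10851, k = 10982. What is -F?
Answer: -59306/13081 ≈ -4.5338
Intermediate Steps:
F = 59306/13081 (F = (-48455 - 10851)/(10982 - 24063) = -59306/(-13081) = -59306*(-1/13081) = 59306/13081 ≈ 4.5338)
-F = -1*59306/13081 = -59306/13081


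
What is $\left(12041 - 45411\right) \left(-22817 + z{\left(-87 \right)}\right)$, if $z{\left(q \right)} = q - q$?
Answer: $761403290$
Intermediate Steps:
$z{\left(q \right)} = 0$
$\left(12041 - 45411\right) \left(-22817 + z{\left(-87 \right)}\right) = \left(12041 - 45411\right) \left(-22817 + 0\right) = \left(-33370\right) \left(-22817\right) = 761403290$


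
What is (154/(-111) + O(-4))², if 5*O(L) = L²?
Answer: 1012036/308025 ≈ 3.2856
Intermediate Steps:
O(L) = L²/5
(154/(-111) + O(-4))² = (154/(-111) + (⅕)*(-4)²)² = (154*(-1/111) + (⅕)*16)² = (-154/111 + 16/5)² = (1006/555)² = 1012036/308025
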